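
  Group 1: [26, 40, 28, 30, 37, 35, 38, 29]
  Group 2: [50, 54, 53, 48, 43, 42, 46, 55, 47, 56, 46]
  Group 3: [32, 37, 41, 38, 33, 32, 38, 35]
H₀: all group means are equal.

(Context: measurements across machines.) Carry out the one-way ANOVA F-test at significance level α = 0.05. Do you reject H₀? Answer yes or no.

reject H₀: yes

Group means [32.88, 49.09, 35.75], grand mean 40.333
SSB = Σnᵢ(x̄ᵢ−x̄)² = 1456.716; SSW = ΣΣ(x−x̄ᵢ)² = 503.284
MSB = 1456.716/2 = 728.3580; MSW = 503.284/24 = 20.9702
F = MSB/MSW = 34.7330
df = (2, 24)
p-value (upper-tail) = 0.00000
At α=0.05: p < α → reject H₀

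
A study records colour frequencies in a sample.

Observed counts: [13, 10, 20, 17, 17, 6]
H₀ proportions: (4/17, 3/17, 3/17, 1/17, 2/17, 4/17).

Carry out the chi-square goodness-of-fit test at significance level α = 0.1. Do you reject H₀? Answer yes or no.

n = 83; E_i = n·p_i = [19.53, 14.65, 14.65, 4.88, 9.76, 19.53]
χ² = (13−19.53)²/19.53 + (10−14.65)²/14.65 + (20−14.65)²/14.65 + (17−4.88)²/4.88 + (17−9.76)²/9.76 + (6−19.53)²/19.53 = 50.4227
df = 5
p-value (upper-tail) = 0.00000
At α=0.1: p < α → reject H₀

reject H₀: yes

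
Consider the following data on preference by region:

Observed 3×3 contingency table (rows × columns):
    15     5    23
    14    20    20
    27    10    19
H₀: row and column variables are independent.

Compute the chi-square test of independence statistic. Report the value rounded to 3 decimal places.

Row totals [43, 54, 56], col totals [56, 35, 62], n=153
χ² = (15−15.74)²/15.74 + (5−9.84)²/9.84 + (23−17.42)²/17.42 + (14−19.76)²/19.76 + (20−12.35)²/12.35 + (20−21.88)²/21.88 + (27−20.50)²/20.50 + (10−12.81)²/12.81 + (19−22.69)²/22.69 = 14.0547
df = 4

test statistic = 14.055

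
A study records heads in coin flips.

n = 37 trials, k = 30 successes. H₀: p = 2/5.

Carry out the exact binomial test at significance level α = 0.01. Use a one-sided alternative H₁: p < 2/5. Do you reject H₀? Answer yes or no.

Exact binomial: n=37, k=30, p₀=2/5=0.4000
P(X≤30) from Σ C(n,i)·p₀^i·(1−p₀)^(n−i)
p-value (one-sided, H₁ less) = 1.00000
At α=0.01: p ≥ α → fail to reject H₀

reject H₀: no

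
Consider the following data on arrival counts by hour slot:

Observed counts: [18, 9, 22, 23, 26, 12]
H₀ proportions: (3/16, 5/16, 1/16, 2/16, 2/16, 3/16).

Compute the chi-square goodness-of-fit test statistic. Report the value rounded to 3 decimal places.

n = 110; E_i = n·p_i = [20.62, 34.38, 6.88, 13.75, 13.75, 20.62]
χ² = (18−20.62)²/20.62 + (9−34.38)²/34.38 + (22−6.88)²/6.88 + (23−13.75)²/13.75 + (26−13.75)²/13.75 + (12−20.62)²/20.62 = 73.0836
df = 5

test statistic = 73.084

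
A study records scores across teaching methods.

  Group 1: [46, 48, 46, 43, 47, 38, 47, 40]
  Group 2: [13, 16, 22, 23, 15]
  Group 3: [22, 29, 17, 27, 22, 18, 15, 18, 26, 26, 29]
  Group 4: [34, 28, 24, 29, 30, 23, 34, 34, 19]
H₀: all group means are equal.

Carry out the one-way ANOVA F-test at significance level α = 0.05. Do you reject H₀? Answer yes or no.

Group means [44.38, 17.80, 22.64, 28.33], grand mean 28.727
SSB = Σnᵢ(x̄ᵢ−x̄)² = 2965.325; SSW = ΣΣ(x−x̄ᵢ)² = 663.220
MSB = 2965.325/3 = 988.4417; MSW = 663.220/29 = 22.8697
F = MSB/MSW = 43.2206
df = (3, 29)
p-value (upper-tail) = 0.00000
At α=0.05: p < α → reject H₀

reject H₀: yes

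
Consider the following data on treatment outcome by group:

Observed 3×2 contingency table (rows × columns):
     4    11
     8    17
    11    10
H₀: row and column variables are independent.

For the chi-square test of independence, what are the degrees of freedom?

degrees of freedom = 2

df = (r−1)(c−1) = (3−1)·(2−1) = 2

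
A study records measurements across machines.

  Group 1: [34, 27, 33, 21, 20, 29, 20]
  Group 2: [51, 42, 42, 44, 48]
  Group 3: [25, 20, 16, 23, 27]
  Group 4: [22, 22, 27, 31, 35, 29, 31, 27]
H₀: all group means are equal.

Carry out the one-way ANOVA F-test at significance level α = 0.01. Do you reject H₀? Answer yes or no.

reject H₀: yes

Group means [26.29, 45.40, 22.20, 28.00], grand mean 29.840
SSB = Σnᵢ(x̄ᵢ−x̄)² = 1617.931; SSW = ΣΣ(x−x̄ᵢ)² = 499.429
MSB = 1617.931/3 = 539.3105; MSW = 499.429/21 = 23.7823
F = MSB/MSW = 22.6770
df = (3, 21)
p-value (upper-tail) = 0.00000
At α=0.01: p < α → reject H₀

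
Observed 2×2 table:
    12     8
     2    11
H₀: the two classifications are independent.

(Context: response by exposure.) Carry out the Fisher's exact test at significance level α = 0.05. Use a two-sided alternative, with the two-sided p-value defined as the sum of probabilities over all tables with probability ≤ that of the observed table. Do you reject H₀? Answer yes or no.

reject H₀: yes

Margins: r₁=20, r₂=13, c₁=14, c₂=19, n=33
p_obs = C(20,12)·C(13,2)/C(33,14); sum pmf over tables with pmf ≤ p_obs
p-value (two-sided) = 0.01508
At α=0.05: p < α → reject H₀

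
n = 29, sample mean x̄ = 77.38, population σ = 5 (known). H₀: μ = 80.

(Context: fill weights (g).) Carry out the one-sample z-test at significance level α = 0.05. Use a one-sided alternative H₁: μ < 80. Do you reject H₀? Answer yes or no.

reject H₀: yes

SE = σ/√n = 5/√29 = 0.9285
z = (x̄−μ₀)/SE = (77.38−80)/0.9285 = -2.8218
p-value (one-sided, H₁ less) = 0.00239
At α=0.05: p < α → reject H₀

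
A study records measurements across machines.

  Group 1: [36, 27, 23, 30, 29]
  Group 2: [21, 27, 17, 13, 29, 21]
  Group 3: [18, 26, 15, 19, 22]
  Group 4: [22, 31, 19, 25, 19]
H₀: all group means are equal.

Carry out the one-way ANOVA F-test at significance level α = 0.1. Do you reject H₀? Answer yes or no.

reject H₀: yes

Group means [29.00, 21.33, 20.00, 23.20], grand mean 23.286
SSB = Σnᵢ(x̄ᵢ−x̄)² = 240.152; SSW = ΣΣ(x−x̄ᵢ)² = 440.133
MSB = 240.152/3 = 80.0508; MSW = 440.133/17 = 25.8902
F = MSB/MSW = 3.0919
df = (3, 17)
p-value (upper-tail) = 0.05487
At α=0.1: p < α → reject H₀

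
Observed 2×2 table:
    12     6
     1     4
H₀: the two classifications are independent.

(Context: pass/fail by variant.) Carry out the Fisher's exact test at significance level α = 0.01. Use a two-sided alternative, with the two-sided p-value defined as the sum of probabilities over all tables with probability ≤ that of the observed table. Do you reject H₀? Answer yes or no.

reject H₀: no

Margins: r₁=18, r₂=5, c₁=13, c₂=10, n=23
p_obs = C(18,12)·C(5,1)/C(23,13); sum pmf over tables with pmf ≤ p_obs
p-value (two-sided) = 0.12687
At α=0.01: p ≥ α → fail to reject H₀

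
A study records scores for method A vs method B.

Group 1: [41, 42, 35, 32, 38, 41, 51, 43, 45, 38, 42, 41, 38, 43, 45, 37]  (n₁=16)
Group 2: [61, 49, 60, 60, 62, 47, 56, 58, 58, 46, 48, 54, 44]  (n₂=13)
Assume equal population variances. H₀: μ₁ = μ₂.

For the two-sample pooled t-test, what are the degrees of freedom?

degrees of freedom = 27

df = n₁ + n₂ − 2 = 16 + 13 − 2 = 27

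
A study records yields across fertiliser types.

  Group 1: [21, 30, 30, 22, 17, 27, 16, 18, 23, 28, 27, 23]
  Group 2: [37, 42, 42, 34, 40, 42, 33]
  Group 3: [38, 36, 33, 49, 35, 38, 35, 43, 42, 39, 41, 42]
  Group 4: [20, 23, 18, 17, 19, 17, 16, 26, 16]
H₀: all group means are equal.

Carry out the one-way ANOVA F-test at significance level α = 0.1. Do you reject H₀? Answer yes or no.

Group means [23.50, 38.57, 39.25, 19.11], grand mean 29.875
SSB = Σnᵢ(x̄ᵢ−x̄)² = 3114.522; SSW = ΣΣ(x−x̄ᵢ)² = 667.853
MSB = 3114.522/3 = 1038.1739; MSW = 667.853/36 = 18.5515
F = MSB/MSW = 55.9618
df = (3, 36)
p-value (upper-tail) = 0.00000
At α=0.1: p < α → reject H₀

reject H₀: yes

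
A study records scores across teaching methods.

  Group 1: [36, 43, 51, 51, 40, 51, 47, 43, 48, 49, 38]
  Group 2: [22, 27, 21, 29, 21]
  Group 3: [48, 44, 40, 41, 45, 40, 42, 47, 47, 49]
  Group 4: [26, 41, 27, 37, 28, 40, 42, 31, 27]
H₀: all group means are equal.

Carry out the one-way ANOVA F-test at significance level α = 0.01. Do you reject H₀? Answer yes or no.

reject H₀: yes

Group means [45.18, 24.00, 44.30, 33.22], grand mean 38.829
SSB = Σnᵢ(x̄ᵢ−x̄)² = 2125.680; SSW = ΣΣ(x−x̄ᵢ)² = 819.292
MSB = 2125.680/3 = 708.5598; MSW = 819.292/31 = 26.4288
F = MSB/MSW = 26.8102
df = (3, 31)
p-value (upper-tail) = 0.00000
At α=0.01: p < α → reject H₀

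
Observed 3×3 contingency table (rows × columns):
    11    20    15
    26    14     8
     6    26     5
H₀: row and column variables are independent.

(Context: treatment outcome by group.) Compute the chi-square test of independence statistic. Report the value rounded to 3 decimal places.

test statistic = 22.957

Row totals [46, 48, 37], col totals [43, 60, 28], n=131
χ² = (11−15.10)²/15.10 + (20−21.07)²/21.07 + (15−9.83)²/9.83 + (26−15.76)²/15.76 + (14−21.98)²/21.98 + (8−10.26)²/10.26 + (6−12.15)²/12.15 + (26−16.95)²/16.95 + (5−7.91)²/7.91 = 22.9573
df = 4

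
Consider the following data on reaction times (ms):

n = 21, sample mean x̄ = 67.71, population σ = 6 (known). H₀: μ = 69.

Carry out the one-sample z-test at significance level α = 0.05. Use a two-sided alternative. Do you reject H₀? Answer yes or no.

reject H₀: no

SE = σ/√n = 6/√21 = 1.3093
z = (x̄−μ₀)/SE = (67.71−69)/1.3093 = -0.9853
p-value (two-sided) = 0.32450
At α=0.05: p ≥ α → fail to reject H₀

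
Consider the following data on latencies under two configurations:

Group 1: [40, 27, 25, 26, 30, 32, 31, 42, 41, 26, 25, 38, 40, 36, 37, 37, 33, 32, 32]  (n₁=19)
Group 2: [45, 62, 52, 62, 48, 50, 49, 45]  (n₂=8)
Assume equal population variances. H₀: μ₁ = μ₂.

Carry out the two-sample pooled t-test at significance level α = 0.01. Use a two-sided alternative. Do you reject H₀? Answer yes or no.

x̄₁=33.158, s₁=5.708, n₁=19
x̄₂=51.625, s₂=6.823, n₂=8
s_p² = [18·5.708² + 7·6.823²]/25 = 36.4961
SE = √(s_p²·(1/19+1/8)) = 2.5461
t = (33.158−51.625)/2.5461 = -7.2530
df = 25
p-value (two-sided) = 0.00000
At α=0.01: p < α → reject H₀

reject H₀: yes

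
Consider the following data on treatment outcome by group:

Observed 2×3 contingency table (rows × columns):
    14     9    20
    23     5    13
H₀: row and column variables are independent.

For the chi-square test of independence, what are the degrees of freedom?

degrees of freedom = 2

df = (r−1)(c−1) = (2−1)·(3−1) = 2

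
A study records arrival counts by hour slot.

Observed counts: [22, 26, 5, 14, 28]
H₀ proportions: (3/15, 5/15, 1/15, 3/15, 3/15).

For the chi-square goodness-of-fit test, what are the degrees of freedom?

df = k − 1 = 5 − 1 = 4

degrees of freedom = 4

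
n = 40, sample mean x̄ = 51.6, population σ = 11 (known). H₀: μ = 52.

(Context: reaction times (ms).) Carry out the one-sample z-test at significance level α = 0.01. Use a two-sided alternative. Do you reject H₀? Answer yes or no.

SE = σ/√n = 11/√40 = 1.7393
z = (x̄−μ₀)/SE = (51.6−52)/1.7393 = -0.2300
p-value (two-sided) = 0.81810
At α=0.01: p ≥ α → fail to reject H₀

reject H₀: no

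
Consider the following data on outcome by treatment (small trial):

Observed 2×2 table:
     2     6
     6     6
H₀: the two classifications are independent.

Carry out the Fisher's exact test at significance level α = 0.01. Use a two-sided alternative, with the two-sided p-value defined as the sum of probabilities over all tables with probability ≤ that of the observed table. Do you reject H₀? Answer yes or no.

reject H₀: no

Margins: r₁=8, r₂=12, c₁=8, c₂=12, n=20
p_obs = C(8,2)·C(12,6)/C(20,8); sum pmf over tables with pmf ≤ p_obs
p-value (two-sided) = 0.37285
At α=0.01: p ≥ α → fail to reject H₀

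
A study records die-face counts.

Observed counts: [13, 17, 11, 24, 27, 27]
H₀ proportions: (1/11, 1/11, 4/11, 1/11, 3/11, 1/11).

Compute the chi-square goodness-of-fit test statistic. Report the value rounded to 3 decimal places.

test statistic = 69.225

n = 119; E_i = n·p_i = [10.82, 10.82, 43.27, 10.82, 32.45, 10.82]
χ² = (13−10.82)²/10.82 + (17−10.82)²/10.82 + (11−43.27)²/43.27 + (24−10.82)²/10.82 + (27−32.45)²/32.45 + (27−10.82)²/10.82 = 69.2248
df = 5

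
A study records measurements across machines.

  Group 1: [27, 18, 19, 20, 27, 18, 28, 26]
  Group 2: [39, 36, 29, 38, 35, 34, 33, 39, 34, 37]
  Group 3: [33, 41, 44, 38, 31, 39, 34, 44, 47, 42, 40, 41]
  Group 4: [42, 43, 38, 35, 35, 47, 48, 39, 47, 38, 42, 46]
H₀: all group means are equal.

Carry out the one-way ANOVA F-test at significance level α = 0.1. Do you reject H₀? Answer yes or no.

Group means [22.88, 35.40, 39.50, 41.67], grand mean 35.976
SSB = Σnᵢ(x̄ᵢ−x̄)² = 1914.035; SSW = ΣΣ(x−x̄ᵢ)² = 722.942
MSB = 1914.035/3 = 638.0115; MSW = 722.942/38 = 19.0248
F = MSB/MSW = 33.5358
df = (3, 38)
p-value (upper-tail) = 0.00000
At α=0.1: p < α → reject H₀

reject H₀: yes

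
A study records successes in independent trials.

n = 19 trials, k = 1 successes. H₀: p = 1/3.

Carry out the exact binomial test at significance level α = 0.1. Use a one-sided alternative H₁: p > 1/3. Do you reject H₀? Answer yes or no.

Exact binomial: n=19, k=1, p₀=1/3=0.3333
P(X≥1) from Σ C(n,i)·p₀^i·(1−p₀)^(n−i)
p-value (one-sided, H₁ greater) = 0.99955
At α=0.1: p ≥ α → fail to reject H₀

reject H₀: no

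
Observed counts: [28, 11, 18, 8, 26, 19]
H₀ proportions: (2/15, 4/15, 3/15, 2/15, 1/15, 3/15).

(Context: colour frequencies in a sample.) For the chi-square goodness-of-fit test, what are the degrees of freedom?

degrees of freedom = 5

df = k − 1 = 6 − 1 = 5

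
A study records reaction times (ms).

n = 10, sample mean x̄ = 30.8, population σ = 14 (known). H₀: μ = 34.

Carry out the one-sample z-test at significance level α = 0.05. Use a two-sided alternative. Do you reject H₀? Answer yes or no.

SE = σ/√n = 14/√10 = 4.4272
z = (x̄−μ₀)/SE = (30.8−34)/4.4272 = -0.7228
p-value (two-sided) = 0.46980
At α=0.05: p ≥ α → fail to reject H₀

reject H₀: no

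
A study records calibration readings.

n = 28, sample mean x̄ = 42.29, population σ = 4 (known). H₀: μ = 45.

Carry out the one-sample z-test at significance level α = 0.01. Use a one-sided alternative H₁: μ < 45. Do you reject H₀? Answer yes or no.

reject H₀: yes

SE = σ/√n = 4/√28 = 0.7559
z = (x̄−μ₀)/SE = (42.29−45)/0.7559 = -3.5850
p-value (one-sided, H₁ less) = 0.00017
At α=0.01: p < α → reject H₀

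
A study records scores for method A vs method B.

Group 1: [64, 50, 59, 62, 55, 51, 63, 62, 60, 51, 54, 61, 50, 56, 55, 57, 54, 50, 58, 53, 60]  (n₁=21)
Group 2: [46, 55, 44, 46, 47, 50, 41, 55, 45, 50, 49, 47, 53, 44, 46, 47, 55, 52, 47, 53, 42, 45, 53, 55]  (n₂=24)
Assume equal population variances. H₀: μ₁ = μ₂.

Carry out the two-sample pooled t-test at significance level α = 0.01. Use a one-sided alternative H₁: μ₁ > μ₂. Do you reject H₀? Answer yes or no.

reject H₀: yes

x̄₁=56.429, s₁=4.632, n₁=21
x̄₂=48.625, s₂=4.362, n₂=24
s_p² = [20·4.632² + 23·4.362²]/43 = 20.1574
SE = √(s_p²·(1/21+1/24)) = 1.3416
t = (56.429−48.625)/1.3416 = 5.8168
df = 43
p-value (one-sided, H₁ greater) = 0.00000
At α=0.01: p < α → reject H₀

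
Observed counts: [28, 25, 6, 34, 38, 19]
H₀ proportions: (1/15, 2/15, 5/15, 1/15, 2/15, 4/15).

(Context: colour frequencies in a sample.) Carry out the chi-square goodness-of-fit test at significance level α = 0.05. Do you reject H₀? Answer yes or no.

n = 150; E_i = n·p_i = [10.00, 20.00, 50.00, 10.00, 20.00, 40.00]
χ² = (28−10.00)²/10.00 + (25−20.00)²/20.00 + (6−50.00)²/50.00 + (34−10.00)²/10.00 + (38−20.00)²/20.00 + (19−40.00)²/40.00 = 157.1950
df = 5
p-value (upper-tail) = 0.00000
At α=0.05: p < α → reject H₀

reject H₀: yes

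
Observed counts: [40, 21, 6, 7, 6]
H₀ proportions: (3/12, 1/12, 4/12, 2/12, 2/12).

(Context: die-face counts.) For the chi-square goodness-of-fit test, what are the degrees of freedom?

degrees of freedom = 4

df = k − 1 = 5 − 1 = 4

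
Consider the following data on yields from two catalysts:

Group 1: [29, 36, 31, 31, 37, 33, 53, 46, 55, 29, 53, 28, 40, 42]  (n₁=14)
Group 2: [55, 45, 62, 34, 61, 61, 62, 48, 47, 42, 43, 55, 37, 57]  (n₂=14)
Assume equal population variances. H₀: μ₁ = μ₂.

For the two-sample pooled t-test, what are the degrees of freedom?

degrees of freedom = 26

df = n₁ + n₂ − 2 = 14 + 14 − 2 = 26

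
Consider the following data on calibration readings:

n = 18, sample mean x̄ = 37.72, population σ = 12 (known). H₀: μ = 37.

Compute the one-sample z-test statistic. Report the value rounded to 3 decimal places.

test statistic = 0.255

SE = σ/√n = 12/√18 = 2.8284
z = (x̄−μ₀)/SE = (37.72−37)/2.8284 = 0.2546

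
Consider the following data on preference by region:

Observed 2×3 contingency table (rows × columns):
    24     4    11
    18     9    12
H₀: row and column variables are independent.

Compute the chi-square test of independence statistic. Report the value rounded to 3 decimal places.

Row totals [39, 39], col totals [42, 13, 23], n=78
χ² = (24−21.00)²/21.00 + (4−6.50)²/6.50 + (11−11.50)²/11.50 + (18−21.00)²/21.00 + (9−6.50)²/6.50 + (12−11.50)²/11.50 = 2.8237
df = 2

test statistic = 2.824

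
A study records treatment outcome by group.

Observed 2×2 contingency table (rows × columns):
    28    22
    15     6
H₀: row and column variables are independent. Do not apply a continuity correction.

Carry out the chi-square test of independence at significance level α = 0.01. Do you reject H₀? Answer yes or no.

Row totals [50, 21], col totals [43, 28], n=71
χ² = (28−30.28)²/30.28 + (22−19.72)²/19.72 + (15−12.72)²/12.72 + (6−8.28)²/8.28 = 1.4739
df = 1
p-value (upper-tail) = 0.22473
At α=0.01: p ≥ α → fail to reject H₀

reject H₀: no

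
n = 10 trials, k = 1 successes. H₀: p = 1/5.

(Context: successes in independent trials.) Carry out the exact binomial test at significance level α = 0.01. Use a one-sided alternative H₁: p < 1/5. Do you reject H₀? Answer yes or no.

Exact binomial: n=10, k=1, p₀=1/5=0.2000
P(X≤1) from Σ C(n,i)·p₀^i·(1−p₀)^(n−i)
p-value (one-sided, H₁ less) = 0.37581
At α=0.01: p ≥ α → fail to reject H₀

reject H₀: no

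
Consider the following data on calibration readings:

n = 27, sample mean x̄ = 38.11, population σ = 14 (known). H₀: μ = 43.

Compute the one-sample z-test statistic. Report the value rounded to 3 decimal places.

test statistic = -1.815

SE = σ/√n = 14/√27 = 2.6943
z = (x̄−μ₀)/SE = (38.11−43)/2.6943 = -1.8149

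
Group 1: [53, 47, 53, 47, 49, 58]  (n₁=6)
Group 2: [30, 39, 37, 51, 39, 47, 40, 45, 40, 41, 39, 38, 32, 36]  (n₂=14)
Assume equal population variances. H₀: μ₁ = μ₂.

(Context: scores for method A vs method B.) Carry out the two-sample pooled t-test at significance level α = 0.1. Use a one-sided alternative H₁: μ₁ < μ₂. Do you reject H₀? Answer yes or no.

x̄₁=51.167, s₁=4.309, n₁=6
x̄₂=39.571, s₂=5.473, n₂=14
s_p² = [5·4.309² + 13·5.473²]/18 = 26.7923
SE = √(s_p²·(1/6+1/14)) = 2.5257
t = (51.167−39.571)/2.5257 = 4.5909
df = 18
p-value (one-sided, H₁ less) = 0.99989
At α=0.1: p ≥ α → fail to reject H₀

reject H₀: no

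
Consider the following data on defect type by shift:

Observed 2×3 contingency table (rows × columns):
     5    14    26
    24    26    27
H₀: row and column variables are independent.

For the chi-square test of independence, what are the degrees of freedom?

df = (r−1)(c−1) = (2−1)·(3−1) = 2

degrees of freedom = 2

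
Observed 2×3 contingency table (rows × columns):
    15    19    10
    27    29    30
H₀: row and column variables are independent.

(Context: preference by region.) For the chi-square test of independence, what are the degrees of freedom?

df = (r−1)(c−1) = (2−1)·(3−1) = 2

degrees of freedom = 2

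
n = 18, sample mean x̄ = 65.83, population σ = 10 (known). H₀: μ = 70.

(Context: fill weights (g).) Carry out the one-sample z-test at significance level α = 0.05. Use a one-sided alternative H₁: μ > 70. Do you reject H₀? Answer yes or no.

SE = σ/√n = 10/√18 = 2.3570
z = (x̄−μ₀)/SE = (65.83−70)/2.3570 = -1.7692
p-value (one-sided, H₁ greater) = 0.96157
At α=0.05: p ≥ α → fail to reject H₀

reject H₀: no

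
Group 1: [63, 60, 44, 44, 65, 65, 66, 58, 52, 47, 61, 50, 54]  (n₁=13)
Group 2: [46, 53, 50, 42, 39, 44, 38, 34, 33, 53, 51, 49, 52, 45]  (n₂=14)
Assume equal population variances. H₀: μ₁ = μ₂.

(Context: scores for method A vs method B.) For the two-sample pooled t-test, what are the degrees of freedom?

df = n₁ + n₂ − 2 = 13 + 14 − 2 = 25

degrees of freedom = 25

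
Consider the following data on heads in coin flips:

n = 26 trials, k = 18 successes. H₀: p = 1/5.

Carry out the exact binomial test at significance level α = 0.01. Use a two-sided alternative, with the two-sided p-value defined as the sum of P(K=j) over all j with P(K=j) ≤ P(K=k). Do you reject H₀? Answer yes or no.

Exact binomial: n=26, k=18, p₀=1/5=0.2000
P(X=j) = C(n,j)·p₀^j·(1−p₀)^(n−j); p = Σ P(X=j) over j with P(X=j) ≤ P(X=18)
p-value (two-sided) = 0.00000
At α=0.01: p < α → reject H₀

reject H₀: yes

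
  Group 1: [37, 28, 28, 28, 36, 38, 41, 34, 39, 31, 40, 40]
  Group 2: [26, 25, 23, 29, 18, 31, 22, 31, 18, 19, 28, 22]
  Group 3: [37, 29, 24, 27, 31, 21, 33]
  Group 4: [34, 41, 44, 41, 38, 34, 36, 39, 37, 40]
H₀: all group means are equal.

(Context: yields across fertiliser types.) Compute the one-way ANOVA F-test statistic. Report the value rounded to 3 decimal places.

Group means [35.00, 24.33, 28.86, 38.40], grand mean 31.659
SSB = Σnᵢ(x̄ᵢ−x̄)² = 1287.296; SSW = ΣΣ(x−x̄ᵢ)² = 799.924
MSB = 1287.296/3 = 429.0986; MSW = 799.924/37 = 21.6196
F = MSB/MSW = 19.8477
df = (3, 37)

test statistic = 19.848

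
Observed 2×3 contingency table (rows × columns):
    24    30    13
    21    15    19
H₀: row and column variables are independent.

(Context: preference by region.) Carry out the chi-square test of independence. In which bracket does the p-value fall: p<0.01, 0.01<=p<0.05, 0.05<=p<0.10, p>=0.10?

p-value bracket: 0.05<=p<0.10

Row totals [67, 55], col totals [45, 45, 32], n=122
χ² = (24−24.71)²/24.71 + (30−24.71)²/24.71 + (13−17.57)²/17.57 + (21−20.29)²/20.29 + (15−20.29)²/20.29 + (19−14.43)²/14.43 = 5.1949
df = 2
p-value (upper-tail) = 0.07446
→ bracket: 0.05<=p<0.10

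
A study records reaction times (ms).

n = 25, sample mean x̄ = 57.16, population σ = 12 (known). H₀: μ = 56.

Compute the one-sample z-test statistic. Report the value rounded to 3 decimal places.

SE = σ/√n = 12/√25 = 2.4000
z = (x̄−μ₀)/SE = (57.16−56)/2.4000 = 0.4833

test statistic = 0.483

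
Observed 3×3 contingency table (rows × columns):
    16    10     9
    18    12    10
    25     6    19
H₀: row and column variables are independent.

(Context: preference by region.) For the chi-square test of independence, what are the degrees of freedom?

df = (r−1)(c−1) = (3−1)·(3−1) = 4

degrees of freedom = 4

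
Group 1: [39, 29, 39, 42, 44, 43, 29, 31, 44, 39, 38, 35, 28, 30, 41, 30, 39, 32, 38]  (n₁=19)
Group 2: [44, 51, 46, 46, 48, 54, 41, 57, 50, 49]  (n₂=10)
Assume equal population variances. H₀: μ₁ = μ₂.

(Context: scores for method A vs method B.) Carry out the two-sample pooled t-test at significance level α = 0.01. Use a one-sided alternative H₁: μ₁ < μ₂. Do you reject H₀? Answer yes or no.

reject H₀: yes

x̄₁=36.316, s₁=5.558, n₁=19
x̄₂=48.600, s₂=4.719, n₂=10
s_p² = [18·5.558² + 9·4.719²]/27 = 28.0187
SE = √(s_p²·(1/19+1/10)) = 2.0680
t = (36.316−48.600)/2.0680 = -5.9402
df = 27
p-value (one-sided, H₁ less) = 0.00000
At α=0.01: p < α → reject H₀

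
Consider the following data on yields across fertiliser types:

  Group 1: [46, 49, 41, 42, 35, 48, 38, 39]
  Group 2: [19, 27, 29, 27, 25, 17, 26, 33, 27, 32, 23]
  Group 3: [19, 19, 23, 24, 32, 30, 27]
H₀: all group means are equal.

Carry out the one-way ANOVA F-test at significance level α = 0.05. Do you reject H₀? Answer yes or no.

reject H₀: yes

Group means [42.25, 25.91, 24.86], grand mean 30.654
SSB = Σnᵢ(x̄ᵢ−x̄)² = 1558.618; SSW = ΣΣ(x−x̄ᵢ)² = 567.266
MSB = 1558.618/2 = 779.3092; MSW = 567.266/23 = 24.6637
F = MSB/MSW = 31.5974
df = (2, 23)
p-value (upper-tail) = 0.00000
At α=0.05: p < α → reject H₀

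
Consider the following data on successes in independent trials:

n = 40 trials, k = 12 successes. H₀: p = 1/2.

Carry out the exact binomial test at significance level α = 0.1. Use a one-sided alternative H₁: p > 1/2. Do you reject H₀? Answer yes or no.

Exact binomial: n=40, k=12, p₀=1/2=0.5000
P(X≥12) from Σ C(n,i)·p₀^i·(1−p₀)^(n−i)
p-value (one-sided, H₁ greater) = 0.99679
At α=0.1: p ≥ α → fail to reject H₀

reject H₀: no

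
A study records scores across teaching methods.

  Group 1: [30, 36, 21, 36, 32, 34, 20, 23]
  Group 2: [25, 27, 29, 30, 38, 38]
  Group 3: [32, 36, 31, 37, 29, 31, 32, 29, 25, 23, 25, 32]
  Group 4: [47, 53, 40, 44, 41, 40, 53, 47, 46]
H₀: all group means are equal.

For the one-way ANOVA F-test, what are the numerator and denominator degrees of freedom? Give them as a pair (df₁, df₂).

k = 4 groups, N = 35 total
df = (k−1, N−k) = (4−1, 35−4) = (3, 31)

degrees of freedom = [3, 31]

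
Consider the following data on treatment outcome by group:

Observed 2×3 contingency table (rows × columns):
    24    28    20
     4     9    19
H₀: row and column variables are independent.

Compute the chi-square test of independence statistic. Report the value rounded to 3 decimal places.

Row totals [72, 32], col totals [28, 37, 39], n=104
χ² = (24−19.38)²/19.38 + (28−25.62)²/25.62 + (20−27.00)²/27.00 + (4−8.62)²/8.62 + (9−11.38)²/11.38 + (19−12.00)²/12.00 = 10.1910
df = 2

test statistic = 10.191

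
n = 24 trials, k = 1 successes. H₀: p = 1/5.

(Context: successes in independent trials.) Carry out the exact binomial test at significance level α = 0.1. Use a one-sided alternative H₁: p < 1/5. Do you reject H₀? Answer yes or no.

Exact binomial: n=24, k=1, p₀=1/5=0.2000
P(X≤1) from Σ C(n,i)·p₀^i·(1−p₀)^(n−i)
p-value (one-sided, H₁ less) = 0.03306
At α=0.1: p < α → reject H₀

reject H₀: yes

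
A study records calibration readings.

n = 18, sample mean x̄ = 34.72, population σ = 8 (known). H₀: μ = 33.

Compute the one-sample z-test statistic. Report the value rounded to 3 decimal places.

SE = σ/√n = 8/√18 = 1.8856
z = (x̄−μ₀)/SE = (34.72−33)/1.8856 = 0.9122

test statistic = 0.912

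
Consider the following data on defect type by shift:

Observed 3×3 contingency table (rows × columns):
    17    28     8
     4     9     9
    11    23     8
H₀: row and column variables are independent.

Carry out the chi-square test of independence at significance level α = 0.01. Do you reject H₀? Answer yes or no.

reject H₀: no

Row totals [53, 22, 42], col totals [32, 60, 25], n=117
χ² = (17−14.50)²/14.50 + (28−27.18)²/27.18 + (8−11.32)²/11.32 + (4−6.02)²/6.02 + (9−11.28)²/11.28 + (9−4.70)²/4.70 + (11−11.49)²/11.49 + (23−21.54)²/21.54 + (8−8.97)²/8.97 = 6.7287
df = 4
p-value (upper-tail) = 0.15094
At α=0.01: p ≥ α → fail to reject H₀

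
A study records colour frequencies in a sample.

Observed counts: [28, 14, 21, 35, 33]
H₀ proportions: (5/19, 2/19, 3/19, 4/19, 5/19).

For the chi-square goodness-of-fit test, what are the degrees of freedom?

degrees of freedom = 4

df = k − 1 = 5 − 1 = 4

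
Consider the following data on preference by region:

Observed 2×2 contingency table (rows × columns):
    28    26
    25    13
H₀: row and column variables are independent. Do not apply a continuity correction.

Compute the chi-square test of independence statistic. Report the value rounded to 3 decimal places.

Row totals [54, 38], col totals [53, 39], n=92
χ² = (28−31.11)²/31.11 + (26−22.89)²/22.89 + (25−21.89)²/21.89 + (13−16.11)²/16.11 = 1.7742
df = 1

test statistic = 1.774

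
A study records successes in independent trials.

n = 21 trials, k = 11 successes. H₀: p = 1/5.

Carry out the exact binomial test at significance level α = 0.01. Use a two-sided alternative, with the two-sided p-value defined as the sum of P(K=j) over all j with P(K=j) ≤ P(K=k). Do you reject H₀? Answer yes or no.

Exact binomial: n=21, k=11, p₀=1/5=0.2000
P(X=j) = C(n,j)·p₀^j·(1−p₀)^(n−j); p = Σ P(X=j) over j with P(X=j) ≤ P(X=11)
p-value (two-sided) = 0.00097
At α=0.01: p < α → reject H₀

reject H₀: yes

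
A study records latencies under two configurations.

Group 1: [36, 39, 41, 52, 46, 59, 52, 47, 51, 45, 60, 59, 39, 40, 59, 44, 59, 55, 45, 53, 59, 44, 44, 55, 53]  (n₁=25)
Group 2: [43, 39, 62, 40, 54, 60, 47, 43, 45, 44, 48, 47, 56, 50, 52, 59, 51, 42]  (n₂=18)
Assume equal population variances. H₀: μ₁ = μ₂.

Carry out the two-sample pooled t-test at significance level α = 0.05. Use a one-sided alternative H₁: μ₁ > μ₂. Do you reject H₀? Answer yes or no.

reject H₀: no

x̄₁=49.440, s₁=7.572, n₁=25
x̄₂=49.000, s₂=6.987, n₂=18
s_p² = [24·7.572² + 17·6.987²]/41 = 53.8088
SE = √(s_p²·(1/25+1/18)) = 2.2675
t = (49.440−49.000)/2.2675 = 0.1940
df = 41
p-value (one-sided, H₁ greater) = 0.42355
At α=0.05: p ≥ α → fail to reject H₀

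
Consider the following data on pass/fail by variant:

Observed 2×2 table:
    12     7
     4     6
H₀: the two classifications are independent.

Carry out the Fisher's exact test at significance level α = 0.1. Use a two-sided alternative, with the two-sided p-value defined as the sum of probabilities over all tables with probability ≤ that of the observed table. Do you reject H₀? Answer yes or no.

reject H₀: no

Margins: r₁=19, r₂=10, c₁=16, c₂=13, n=29
p_obs = C(19,12)·C(10,4)/C(29,16); sum pmf over tables with pmf ≤ p_obs
p-value (two-sided) = 0.27014
At α=0.1: p ≥ α → fail to reject H₀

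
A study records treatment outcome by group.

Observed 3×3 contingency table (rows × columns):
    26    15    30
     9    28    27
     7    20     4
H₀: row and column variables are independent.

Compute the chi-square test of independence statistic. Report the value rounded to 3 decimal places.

test statistic = 24.405

Row totals [71, 64, 31], col totals [42, 63, 61], n=166
χ² = (26−17.96)²/17.96 + (15−26.95)²/26.95 + (30−26.09)²/26.09 + (9−16.19)²/16.19 + (28−24.29)²/24.29 + (27−23.52)²/23.52 + (7−7.84)²/7.84 + (20−11.77)²/11.77 + (4−11.39)²/11.39 = 24.4050
df = 4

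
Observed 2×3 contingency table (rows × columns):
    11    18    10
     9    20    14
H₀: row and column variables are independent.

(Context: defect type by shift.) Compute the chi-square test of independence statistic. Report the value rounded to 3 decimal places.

Row totals [39, 43], col totals [20, 38, 24], n=82
χ² = (11−9.51)²/9.51 + (18−18.07)²/18.07 + (10−11.41)²/11.41 + (9−10.49)²/10.49 + (20−19.93)²/19.93 + (14−12.59)²/12.59 = 0.7787
df = 2

test statistic = 0.779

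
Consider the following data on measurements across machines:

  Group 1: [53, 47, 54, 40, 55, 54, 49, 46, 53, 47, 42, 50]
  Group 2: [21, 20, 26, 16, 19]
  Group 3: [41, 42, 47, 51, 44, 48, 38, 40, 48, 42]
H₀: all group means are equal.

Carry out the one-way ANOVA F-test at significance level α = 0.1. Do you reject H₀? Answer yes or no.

reject H₀: yes

Group means [49.17, 20.40, 44.10], grand mean 41.963
SSB = Σnᵢ(x̄ᵢ−x̄)² = 2993.196; SSW = ΣΣ(x−x̄ᵢ)² = 477.767
MSB = 2993.196/2 = 1496.5981; MSW = 477.767/24 = 19.9069
F = MSB/MSW = 75.1797
df = (2, 24)
p-value (upper-tail) = 0.00000
At α=0.1: p < α → reject H₀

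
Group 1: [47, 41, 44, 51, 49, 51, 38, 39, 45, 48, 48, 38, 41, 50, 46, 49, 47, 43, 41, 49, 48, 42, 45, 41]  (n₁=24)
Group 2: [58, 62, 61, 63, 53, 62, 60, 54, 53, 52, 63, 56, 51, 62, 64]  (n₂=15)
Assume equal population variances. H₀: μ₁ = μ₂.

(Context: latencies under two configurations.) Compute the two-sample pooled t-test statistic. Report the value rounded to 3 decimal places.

test statistic = -9.278

x̄₁=45.042, s₁=4.133, n₁=24
x̄₂=58.267, s₂=4.636, n₂=15
s_p² = [23·4.133² + 14·4.636²]/37 = 18.7538
SE = √(s_p²·(1/24+1/15)) = 1.4254
t = (45.042−58.267)/1.4254 = -9.2783
df = 37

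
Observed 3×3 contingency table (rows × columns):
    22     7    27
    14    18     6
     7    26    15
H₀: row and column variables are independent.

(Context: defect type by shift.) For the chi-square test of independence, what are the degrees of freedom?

df = (r−1)(c−1) = (3−1)·(3−1) = 4

degrees of freedom = 4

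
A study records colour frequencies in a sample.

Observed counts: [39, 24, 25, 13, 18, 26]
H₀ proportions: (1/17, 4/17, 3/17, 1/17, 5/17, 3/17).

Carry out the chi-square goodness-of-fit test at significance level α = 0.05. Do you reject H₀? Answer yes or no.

n = 145; E_i = n·p_i = [8.53, 34.12, 25.59, 8.53, 42.65, 25.59]
χ² = (39−8.53)²/8.53 + (24−34.12)²/34.12 + (25−25.59)²/25.59 + (13−8.53)²/8.53 + (18−42.65)²/42.65 + (26−25.59)²/25.59 = 128.4616
df = 5
p-value (upper-tail) = 0.00000
At α=0.05: p < α → reject H₀

reject H₀: yes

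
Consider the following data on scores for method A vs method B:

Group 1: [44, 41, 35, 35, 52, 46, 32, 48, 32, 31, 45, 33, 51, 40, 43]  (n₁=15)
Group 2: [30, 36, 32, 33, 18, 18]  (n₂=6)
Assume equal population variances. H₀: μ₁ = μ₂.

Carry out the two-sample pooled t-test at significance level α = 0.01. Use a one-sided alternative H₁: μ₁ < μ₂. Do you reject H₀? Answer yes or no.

reject H₀: no

x̄₁=40.533, s₁=7.170, n₁=15
x̄₂=27.833, s₂=7.859, n₂=6
s_p² = [14·7.170² + 5·7.859²]/19 = 54.1351
SE = √(s_p²·(1/15+1/6)) = 3.5541
t = (40.533−27.833)/3.5541 = 3.5734
df = 19
p-value (one-sided, H₁ less) = 0.99899
At α=0.01: p ≥ α → fail to reject H₀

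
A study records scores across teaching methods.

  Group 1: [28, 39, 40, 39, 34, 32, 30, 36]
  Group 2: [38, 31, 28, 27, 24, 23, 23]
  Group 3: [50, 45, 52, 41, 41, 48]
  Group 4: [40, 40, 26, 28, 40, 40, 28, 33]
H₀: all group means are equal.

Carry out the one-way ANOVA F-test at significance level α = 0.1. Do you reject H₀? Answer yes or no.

reject H₀: yes

Group means [34.75, 27.71, 46.17, 34.38], grand mean 35.310
SSB = Σnᵢ(x̄ᵢ−x̄)² = 1120.570; SSW = ΣΣ(x−x̄ᵢ)² = 703.637
MSB = 1120.570/3 = 373.5233; MSW = 703.637/25 = 28.1455
F = MSB/MSW = 13.2712
df = (3, 25)
p-value (upper-tail) = 0.00002
At α=0.1: p < α → reject H₀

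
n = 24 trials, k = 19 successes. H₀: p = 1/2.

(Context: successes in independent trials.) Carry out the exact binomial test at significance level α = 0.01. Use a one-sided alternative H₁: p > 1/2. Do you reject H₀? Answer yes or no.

reject H₀: yes

Exact binomial: n=24, k=19, p₀=1/2=0.5000
P(X≥19) from Σ C(n,i)·p₀^i·(1−p₀)^(n−i)
p-value (one-sided, H₁ greater) = 0.00331
At α=0.01: p < α → reject H₀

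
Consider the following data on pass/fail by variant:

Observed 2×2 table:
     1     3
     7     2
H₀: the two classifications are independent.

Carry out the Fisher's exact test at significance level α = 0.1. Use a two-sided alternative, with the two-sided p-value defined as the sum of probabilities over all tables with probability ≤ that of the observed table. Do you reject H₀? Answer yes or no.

Margins: r₁=4, r₂=9, c₁=8, c₂=5, n=13
p_obs = C(4,1)·C(9,7)/C(13,8); sum pmf over tables with pmf ≤ p_obs
p-value (two-sided) = 0.21678
At α=0.1: p ≥ α → fail to reject H₀

reject H₀: no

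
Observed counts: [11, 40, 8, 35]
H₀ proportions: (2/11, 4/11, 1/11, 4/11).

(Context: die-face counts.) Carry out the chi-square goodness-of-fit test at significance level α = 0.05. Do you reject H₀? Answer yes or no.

reject H₀: no

n = 94; E_i = n·p_i = [17.09, 34.18, 8.55, 34.18]
χ² = (11−17.09)²/17.09 + (40−34.18)²/34.18 + (8−8.55)²/8.55 + (35−34.18)²/34.18 = 3.2154
df = 3
p-value (upper-tail) = 0.35959
At α=0.05: p ≥ α → fail to reject H₀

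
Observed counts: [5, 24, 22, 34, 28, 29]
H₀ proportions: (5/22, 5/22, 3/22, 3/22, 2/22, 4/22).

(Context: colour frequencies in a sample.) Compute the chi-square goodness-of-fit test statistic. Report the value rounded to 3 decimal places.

n = 142; E_i = n·p_i = [32.27, 32.27, 19.36, 19.36, 12.91, 25.82]
χ² = (5−32.27)²/32.27 + (24−32.27)²/32.27 + (22−19.36)²/19.36 + (34−19.36)²/19.36 + (28−12.91)²/12.91 + (29−25.82)²/25.82 = 54.6237
df = 5

test statistic = 54.624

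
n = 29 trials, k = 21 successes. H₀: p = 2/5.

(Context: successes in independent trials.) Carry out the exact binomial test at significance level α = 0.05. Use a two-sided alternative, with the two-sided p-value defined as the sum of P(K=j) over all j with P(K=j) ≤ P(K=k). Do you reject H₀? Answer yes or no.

Exact binomial: n=29, k=21, p₀=2/5=0.4000
P(X=j) = C(n,j)·p₀^j·(1−p₀)^(n−j); p = Σ P(X=j) over j with P(X=j) ≤ P(X=21)
p-value (two-sided) = 0.00049
At α=0.05: p < α → reject H₀

reject H₀: yes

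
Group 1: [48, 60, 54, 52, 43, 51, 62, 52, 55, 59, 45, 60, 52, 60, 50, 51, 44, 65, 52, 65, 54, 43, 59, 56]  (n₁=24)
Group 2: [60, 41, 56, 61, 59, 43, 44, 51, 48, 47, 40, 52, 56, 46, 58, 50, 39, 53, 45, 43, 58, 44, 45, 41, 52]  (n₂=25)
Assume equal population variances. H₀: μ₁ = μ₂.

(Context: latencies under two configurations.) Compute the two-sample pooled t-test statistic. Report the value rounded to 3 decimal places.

x̄₁=53.833, s₁=6.519, n₁=24
x̄₂=49.280, s₂=6.889, n₂=25
s_p² = [23·6.519² + 24·6.889²]/47 = 45.0292
SE = √(s_p²·(1/24+1/25)) = 1.9177
t = (53.833−49.280)/1.9177 = 2.3744
df = 47

test statistic = 2.374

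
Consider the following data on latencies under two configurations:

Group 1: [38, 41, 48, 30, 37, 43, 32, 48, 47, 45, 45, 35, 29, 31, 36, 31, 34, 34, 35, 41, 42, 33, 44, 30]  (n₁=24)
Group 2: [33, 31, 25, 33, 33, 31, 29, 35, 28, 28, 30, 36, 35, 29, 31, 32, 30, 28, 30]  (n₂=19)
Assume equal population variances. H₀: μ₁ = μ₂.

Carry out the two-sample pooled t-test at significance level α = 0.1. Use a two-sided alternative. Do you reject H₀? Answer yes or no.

reject H₀: yes

x̄₁=37.875, s₁=6.244, n₁=24
x̄₂=30.895, s₂=2.826, n₂=19
s_p² = [23·6.244² + 18·2.826²]/41 = 25.3760
SE = √(s_p²·(1/24+1/19)) = 1.5469
t = (37.875−30.895)/1.5469 = 4.5124
df = 41
p-value (two-sided) = 0.00005
At α=0.1: p < α → reject H₀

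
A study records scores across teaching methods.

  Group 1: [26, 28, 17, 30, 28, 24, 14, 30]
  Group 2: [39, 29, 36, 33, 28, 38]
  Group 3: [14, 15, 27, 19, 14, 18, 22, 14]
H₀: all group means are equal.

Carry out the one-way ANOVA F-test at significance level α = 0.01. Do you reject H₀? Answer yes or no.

reject H₀: yes

Group means [24.62, 33.83, 17.88], grand mean 24.682
SSB = Σnᵢ(x̄ᵢ−x̄)² = 873.189; SSW = ΣΣ(x−x̄ᵢ)² = 515.583
MSB = 873.189/2 = 436.5947; MSW = 515.583/19 = 27.1360
F = MSB/MSW = 16.0892
df = (2, 19)
p-value (upper-tail) = 0.00008
At α=0.01: p < α → reject H₀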